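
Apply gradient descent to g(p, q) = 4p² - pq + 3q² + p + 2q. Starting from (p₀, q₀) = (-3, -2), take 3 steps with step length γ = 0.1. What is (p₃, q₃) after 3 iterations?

(-0.263, -0.565)

∇g = (8p - q + 1, -p + 6q + 2)
(p₁, q₁) = (-3, -2) − 0.1·(-21, -7) = (-0.9, -1.3)
(p₂, q₂) = (-0.9, -1.3) − 0.1·(-4.9, -4.9) = (-0.41, -0.81)
(p₃, q₃) = (-0.41, -0.81) − 0.1·(-1.47, -2.45) = (-0.263, -0.565)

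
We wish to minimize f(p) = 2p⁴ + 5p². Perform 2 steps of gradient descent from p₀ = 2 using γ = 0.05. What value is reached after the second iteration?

3.1592

f′(p) = 8p³ + 10p
p₁ = 2 − 0.05·84 = -2.2
p₂ = -2.2 − 0.05·(-107.184) = 3.1592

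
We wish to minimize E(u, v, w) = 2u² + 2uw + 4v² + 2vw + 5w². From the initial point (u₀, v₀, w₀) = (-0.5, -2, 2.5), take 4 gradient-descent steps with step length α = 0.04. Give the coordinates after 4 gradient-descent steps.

(-0.612896, -0.68756992, 0.643488)

∇E = (4u + 2w, 8v + 2w, 2u + 2v + 10w)
Step 1: at (-0.5, -2, 2.5), ∇E = (3, -11, 20) → (-0.5, -2, 2.5) − 0.04·(3, -11, 20) = (-0.62, -1.56, 1.7)
Step 2: at (-0.62, -1.56, 1.7), ∇E = (0.92, -9.08, 12.64) → (-0.62, -1.56, 1.7) − 0.04·(0.92, -9.08, 12.64) = (-0.6568, -1.1968, 1.1944)
Step 3: at (-0.6568, -1.1968, 1.1944), ∇E = (-0.2384, -7.1856, 8.2368) → (-0.6568, -1.1968, 1.1944) − 0.04·(-0.2384, -7.1856, 8.2368) = (-0.647264, -0.909376, 0.864928)
Step 4: at (-0.647264, -0.909376, 0.864928), ∇E = (-0.8592, -5.545152, 5.536) → (-0.647264, -0.909376, 0.864928) − 0.04·(-0.8592, -5.545152, 5.536) = (-0.612896, -0.68756992, 0.643488)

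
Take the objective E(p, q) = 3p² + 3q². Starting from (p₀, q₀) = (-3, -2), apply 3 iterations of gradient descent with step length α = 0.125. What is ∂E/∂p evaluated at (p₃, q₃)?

-0.28125

∇E = (6p, 6q)
(p₁, q₁) = (-3, -2) − 0.125·(-18, -12) = (-0.75, -0.5)
(p₂, q₂) = (-0.75, -0.5) − 0.125·(-4.5, -3) = (-0.1875, -0.125)
(p₃, q₃) = (-0.1875, -0.125) − 0.125·(-1.125, -0.75) = (-0.046875, -0.03125)
∂E/∂p at (-0.046875, -0.03125) = -0.28125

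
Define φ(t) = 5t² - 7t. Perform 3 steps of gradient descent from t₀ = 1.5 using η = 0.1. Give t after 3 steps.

0.7

φ′(t) = 10t - 7
t₁ = 1.5 − 0.1·8 = 0.7
t₂ = 0.7 − 0.1·0 = 0.7
t₃ = 0.7 − 0.1·0 = 0.7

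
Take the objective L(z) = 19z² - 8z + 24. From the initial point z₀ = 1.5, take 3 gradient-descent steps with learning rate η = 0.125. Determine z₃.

L′(z) = 38z - 8
Step 1: L′(1.5) = 49; z₁ = 1.5 − 0.125·49 = -4.625
Step 2: L′(-4.625) = -183.75; z₂ = -4.625 − 0.125·(-183.75) = 18.34375
Step 3: L′(18.34375) = 689.0625; z₃ = 18.34375 − 0.125·689.0625 = -67.7890625

-67.7890625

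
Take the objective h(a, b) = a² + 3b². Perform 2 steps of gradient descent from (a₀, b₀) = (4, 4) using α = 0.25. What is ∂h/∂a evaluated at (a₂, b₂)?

2

∇h = (2a, 6b)
(a₁, b₁) = (4, 4) − 0.25·(8, 24) = (2, -2)
(a₂, b₂) = (2, -2) − 0.25·(4, -12) = (1, 1)
∂h/∂a at (1, 1) = 2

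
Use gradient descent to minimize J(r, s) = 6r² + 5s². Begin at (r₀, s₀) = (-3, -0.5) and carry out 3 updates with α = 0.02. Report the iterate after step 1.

∇J = (12r, 10s)
(r₁, s₁) = (-3, -0.5) − 0.02·(-36, -5) = (-2.28, -0.4)

(-2.28, -0.4)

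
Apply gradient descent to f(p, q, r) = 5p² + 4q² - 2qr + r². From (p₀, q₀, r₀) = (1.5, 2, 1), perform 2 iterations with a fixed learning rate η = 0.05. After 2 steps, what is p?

∇f = (10p, 8q - 2r, -2q + 2r)
(p₁, q₁, r₁) = (1.5, 2, 1) − 0.05·(15, 14, -2) = (0.75, 1.3, 1.1)
(p₂, q₂, r₂) = (0.75, 1.3, 1.1) − 0.05·(7.5, 8.2, -0.4) = (0.375, 0.89, 1.12)
p = 0.375

0.375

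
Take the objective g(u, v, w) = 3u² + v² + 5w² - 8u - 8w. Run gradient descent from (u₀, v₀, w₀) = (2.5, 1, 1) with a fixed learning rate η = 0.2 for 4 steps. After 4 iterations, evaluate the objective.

-8.31652672

∇g = (6u - 8, 2v, 10w - 8)
Step 1: at (2.5, 1, 1), ∇g = (7, 2, 2) → (2.5, 1, 1) − 0.2·(7, 2, 2) = (1.1, 0.6, 0.6)
Step 2: at (1.1, 0.6, 0.6), ∇g = (-1.4, 1.2, -2) → (1.1, 0.6, 0.6) − 0.2·(-1.4, 1.2, -2) = (1.38, 0.36, 1)
Step 3: at (1.38, 0.36, 1), ∇g = (0.28, 0.72, 2) → (1.38, 0.36, 1) − 0.2·(0.28, 0.72, 2) = (1.324, 0.216, 0.6)
Step 4: at (1.324, 0.216, 0.6), ∇g = (-0.056, 0.432, -2) → (1.324, 0.216, 0.6) − 0.2·(-0.056, 0.432, -2) = (1.3352, 0.1296, 1)
g(1.3352, 0.1296, 1) = -8.31652672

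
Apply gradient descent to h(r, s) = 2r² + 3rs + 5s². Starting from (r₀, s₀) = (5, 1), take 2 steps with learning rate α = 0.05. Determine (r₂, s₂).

(3.1175, -0.7025)

∇h = (4r + 3s, 3r + 10s)
Step 1: at (5, 1), ∇h = (23, 25) → (5, 1) − 0.05·(23, 25) = (3.85, -0.25)
Step 2: at (3.85, -0.25), ∇h = (14.65, 9.05) → (3.85, -0.25) − 0.05·(14.65, 9.05) = (3.1175, -0.7025)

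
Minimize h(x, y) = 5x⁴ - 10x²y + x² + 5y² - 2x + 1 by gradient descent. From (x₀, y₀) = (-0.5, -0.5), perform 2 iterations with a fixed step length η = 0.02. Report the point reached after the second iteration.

∇h = (20x³ - 20xy + 2x - 2, -10x² + 10y)
(x₁, y₁) = (-0.5, -0.5) − 0.02·(-10.5, -7.5) = (-0.29, -0.35)
(x₂, y₂) = (-0.29, -0.35) − 0.02·(-5.09778, -4.341) = (-0.1880444, -0.26318)

(-0.1880444, -0.26318)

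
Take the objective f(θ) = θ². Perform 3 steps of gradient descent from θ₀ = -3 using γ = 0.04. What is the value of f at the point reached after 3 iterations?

f′(θ) = 2θ
θ₁ = -3 − 0.04·(-6) = -2.76
θ₂ = -2.76 − 0.04·(-5.52) = -2.5392
θ₃ = -2.5392 − 0.04·(-5.0784) = -2.336064
f(-2.336064) = 5.457195012096

5.457195012096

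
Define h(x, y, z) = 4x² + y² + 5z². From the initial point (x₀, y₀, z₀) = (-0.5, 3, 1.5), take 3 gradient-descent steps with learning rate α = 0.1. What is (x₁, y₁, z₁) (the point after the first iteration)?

∇h = (8x, 2y, 10z)
Step 1: at (-0.5, 3, 1.5), ∇h = (-4, 6, 15) → (-0.5, 3, 1.5) − 0.1·(-4, 6, 15) = (-0.1, 2.4, 0)

(-0.1, 2.4, 0)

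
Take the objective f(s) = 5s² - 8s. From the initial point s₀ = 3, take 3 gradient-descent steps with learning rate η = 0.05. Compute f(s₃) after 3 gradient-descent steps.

f′(s) = 10s - 8
Step 1: f′(3) = 22; s₁ = 3 − 0.05·22 = 1.9
Step 2: f′(1.9) = 11; s₂ = 1.9 − 0.05·11 = 1.35
Step 3: f′(1.35) = 5.5; s₃ = 1.35 − 0.05·5.5 = 1.075
f(1.075) = -2.821875

-2.821875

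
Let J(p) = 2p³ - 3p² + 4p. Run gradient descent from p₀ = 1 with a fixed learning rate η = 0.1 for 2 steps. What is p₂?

J′(p) = 6p² - 6p + 4
p₁ = 1 − 0.1·4 = 0.6
p₂ = 0.6 − 0.1·2.56 = 0.344

0.344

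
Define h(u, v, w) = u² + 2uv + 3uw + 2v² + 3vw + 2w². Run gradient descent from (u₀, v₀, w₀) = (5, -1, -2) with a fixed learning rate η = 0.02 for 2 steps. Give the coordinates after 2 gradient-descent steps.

(4.9264, -0.9936, -2.1512)

∇h = (2u + 2v + 3w, 2u + 4v + 3w, 3u + 3v + 4w)
(u₁, v₁, w₁) = (5, -1, -2) − 0.02·(2, 0, 4) = (4.96, -1, -2.08)
(u₂, v₂, w₂) = (4.96, -1, -2.08) − 0.02·(1.68, -0.32, 3.56) = (4.9264, -0.9936, -2.1512)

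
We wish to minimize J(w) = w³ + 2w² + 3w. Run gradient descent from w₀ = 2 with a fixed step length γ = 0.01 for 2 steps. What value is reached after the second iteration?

J′(w) = 3w² + 4w + 3
Step 1: J′(2) = 23; w₁ = 2 − 0.01·23 = 1.77
Step 2: J′(1.77) = 19.4787; w₂ = 1.77 − 0.01·19.4787 = 1.575213

1.575213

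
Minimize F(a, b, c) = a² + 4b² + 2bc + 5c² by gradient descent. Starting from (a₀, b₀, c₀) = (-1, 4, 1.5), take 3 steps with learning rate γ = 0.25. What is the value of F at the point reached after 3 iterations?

∇F = (2a, 8b + 2c, 2b + 10c)
(a₁, b₁, c₁) = (-1, 4, 1.5) − 0.25·(-2, 35, 23) = (-0.5, -4.75, -4.25)
(a₂, b₂, c₂) = (-0.5, -4.75, -4.25) − 0.25·(-1, -46.5, -52) = (-0.25, 6.875, 8.75)
(a₃, b₃, c₃) = (-0.25, 6.875, 8.75) − 0.25·(-0.5, 72.5, 101.25) = (-0.125, -11.25, -16.5625)
F(-0.125, -11.25, -16.5625) = 2250.50390625

2250.50390625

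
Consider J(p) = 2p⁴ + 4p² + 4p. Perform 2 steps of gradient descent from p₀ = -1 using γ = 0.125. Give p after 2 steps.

J′(p) = 8p³ + 8p + 4
p₁ = -1 − 0.125·(-12) = 0.5
p₂ = 0.5 − 0.125·9 = -0.625

-0.625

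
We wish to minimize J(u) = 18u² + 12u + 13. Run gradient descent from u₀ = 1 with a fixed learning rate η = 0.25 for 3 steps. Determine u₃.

J′(u) = 36u + 12
u₁ = 1 − 0.25·48 = -11
u₂ = -11 − 0.25·(-384) = 85
u₃ = 85 − 0.25·3072 = -683

-683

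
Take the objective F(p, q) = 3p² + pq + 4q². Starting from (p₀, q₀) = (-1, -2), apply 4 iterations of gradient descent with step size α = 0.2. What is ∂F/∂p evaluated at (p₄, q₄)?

∇F = (6p + q, p + 8q)
(p₁, q₁) = (-1, -2) − 0.2·(-8, -17) = (0.6, 1.4)
(p₂, q₂) = (0.6, 1.4) − 0.2·(5, 11.8) = (-0.4, -0.96)
(p₃, q₃) = (-0.4, -0.96) − 0.2·(-3.36, -8.08) = (0.272, 0.656)
(p₄, q₄) = (0.272, 0.656) − 0.2·(2.288, 5.52) = (-0.1856, -0.448)
∂F/∂p at (-0.1856, -0.448) = -1.5616

-1.5616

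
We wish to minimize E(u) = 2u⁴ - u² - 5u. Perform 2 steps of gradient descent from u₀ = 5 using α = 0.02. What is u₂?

E′(u) = 8u³ - 2u - 5
Step 1: E′(5) = 985; u₁ = 5 − 0.02·985 = -14.7
Step 2: E′(-14.7) = -25387.784; u₂ = -14.7 − 0.02·(-25387.784) = 493.05568

493.05568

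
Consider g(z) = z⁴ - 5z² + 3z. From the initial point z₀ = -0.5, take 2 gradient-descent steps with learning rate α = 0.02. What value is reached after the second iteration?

g′(z) = 4z³ - 10z + 3
Step 1: g′(-0.5) = 7.5; z₁ = -0.5 − 0.02·7.5 = -0.65
Step 2: g′(-0.65) = 8.4015; z₂ = -0.65 − 0.02·8.4015 = -0.81803

-0.81803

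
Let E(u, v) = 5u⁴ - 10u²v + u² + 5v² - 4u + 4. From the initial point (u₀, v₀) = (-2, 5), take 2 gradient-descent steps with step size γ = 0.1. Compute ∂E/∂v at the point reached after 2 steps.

-556010.12736

∇E = (20u³ - 20uv + 2u - 4, -10u² + 10v)
(u₁, v₁) = (-2, 5) − 0.1·(32, 10) = (-5.2, 4)
(u₂, v₂) = (-5.2, 4) − 0.1·(-2410.56, -230.4) = (235.856, 27.04)
∂E/∂v at (235.856, 27.04) = -556010.12736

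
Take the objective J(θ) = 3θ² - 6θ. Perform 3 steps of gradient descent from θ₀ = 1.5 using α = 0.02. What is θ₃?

1.340736

J′(θ) = 6θ - 6
Step 1: J′(1.5) = 3; θ₁ = 1.5 − 0.02·3 = 1.44
Step 2: J′(1.44) = 2.64; θ₂ = 1.44 − 0.02·2.64 = 1.3872
Step 3: J′(1.3872) = 2.3232; θ₃ = 1.3872 − 0.02·2.3232 = 1.340736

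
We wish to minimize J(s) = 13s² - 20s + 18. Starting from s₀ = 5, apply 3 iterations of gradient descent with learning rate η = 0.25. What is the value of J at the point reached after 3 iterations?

6441082.453125

J′(s) = 26s - 20
Step 1: J′(5) = 110; s₁ = 5 − 0.25·110 = -22.5
Step 2: J′(-22.5) = -605; s₂ = -22.5 − 0.25·(-605) = 128.75
Step 3: J′(128.75) = 3327.5; s₃ = 128.75 − 0.25·3327.5 = -703.125
J(-703.125) = 6441082.453125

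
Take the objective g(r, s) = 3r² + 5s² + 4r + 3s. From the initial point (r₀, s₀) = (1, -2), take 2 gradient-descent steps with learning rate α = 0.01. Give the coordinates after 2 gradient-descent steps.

(0.806, -1.677)

∇g = (6r + 4, 10s + 3)
Step 1: at (1, -2), ∇g = (10, -17) → (1, -2) − 0.01·(10, -17) = (0.9, -1.83)
Step 2: at (0.9, -1.83), ∇g = (9.4, -15.3) → (0.9, -1.83) − 0.01·(9.4, -15.3) = (0.806, -1.677)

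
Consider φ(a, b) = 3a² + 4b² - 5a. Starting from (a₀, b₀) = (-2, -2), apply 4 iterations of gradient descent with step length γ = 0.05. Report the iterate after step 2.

(-0.555, -0.72)

∇φ = (6a - 5, 8b)
(a₁, b₁) = (-2, -2) − 0.05·(-17, -16) = (-1.15, -1.2)
(a₂, b₂) = (-1.15, -1.2) − 0.05·(-11.9, -9.6) = (-0.555, -0.72)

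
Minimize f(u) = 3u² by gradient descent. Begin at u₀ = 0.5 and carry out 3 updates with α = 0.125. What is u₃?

0.0078125

f′(u) = 6u
u₁ = 0.5 − 0.125·3 = 0.125
u₂ = 0.125 − 0.125·0.75 = 0.03125
u₃ = 0.03125 − 0.125·0.1875 = 0.0078125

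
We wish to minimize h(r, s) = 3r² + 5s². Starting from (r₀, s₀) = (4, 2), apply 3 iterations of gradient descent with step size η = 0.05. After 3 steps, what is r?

1.372

∇h = (6r, 10s)
(r₁, s₁) = (4, 2) − 0.05·(24, 20) = (2.8, 1)
(r₂, s₂) = (2.8, 1) − 0.05·(16.8, 10) = (1.96, 0.5)
(r₃, s₃) = (1.96, 0.5) − 0.05·(11.76, 5) = (1.372, 0.25)
r = 1.372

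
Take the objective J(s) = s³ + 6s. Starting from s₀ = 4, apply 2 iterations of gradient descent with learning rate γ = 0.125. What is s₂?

-6.3359375

J′(s) = 3s² + 6
s₁ = 4 − 0.125·54 = -2.75
s₂ = -2.75 − 0.125·28.6875 = -6.3359375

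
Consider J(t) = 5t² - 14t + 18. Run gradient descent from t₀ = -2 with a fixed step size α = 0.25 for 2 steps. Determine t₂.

-6.25

J′(t) = 10t - 14
Step 1: J′(-2) = -34; t₁ = -2 − 0.25·(-34) = 6.5
Step 2: J′(6.5) = 51; t₂ = 6.5 − 0.25·51 = -6.25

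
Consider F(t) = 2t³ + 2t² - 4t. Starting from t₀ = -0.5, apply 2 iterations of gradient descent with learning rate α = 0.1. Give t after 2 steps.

F′(t) = 6t² + 4t - 4
t₁ = -0.5 − 0.1·(-4.5) = -0.05
t₂ = -0.05 − 0.1·(-4.185) = 0.3685

0.3685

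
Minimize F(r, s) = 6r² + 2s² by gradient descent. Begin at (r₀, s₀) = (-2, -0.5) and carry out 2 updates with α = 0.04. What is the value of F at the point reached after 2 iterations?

2.00372352

∇F = (12r, 4s)
Step 1: at (-2, -0.5), ∇F = (-24, -2) → (-2, -0.5) − 0.04·(-24, -2) = (-1.04, -0.42)
Step 2: at (-1.04, -0.42), ∇F = (-12.48, -1.68) → (-1.04, -0.42) − 0.04·(-12.48, -1.68) = (-0.5408, -0.3528)
F(-0.5408, -0.3528) = 2.00372352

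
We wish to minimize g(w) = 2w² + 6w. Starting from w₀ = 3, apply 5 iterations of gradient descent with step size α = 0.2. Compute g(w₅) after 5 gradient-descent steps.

g′(w) = 4w + 6
Step 1: g′(3) = 18; w₁ = 3 − 0.2·18 = -0.6
Step 2: g′(-0.6) = 3.6; w₂ = -0.6 − 0.2·3.6 = -1.32
Step 3: g′(-1.32) = 0.72; w₃ = -1.32 − 0.2·0.72 = -1.464
Step 4: g′(-1.464) = 0.144; w₄ = -1.464 − 0.2·0.144 = -1.4928
Step 5: g′(-1.4928) = 0.0288; w₅ = -1.4928 − 0.2·0.0288 = -1.49856
g(-1.49856) = -4.4999958528

-4.4999958528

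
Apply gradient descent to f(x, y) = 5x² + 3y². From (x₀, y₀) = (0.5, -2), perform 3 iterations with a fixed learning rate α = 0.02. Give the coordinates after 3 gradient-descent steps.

(0.256, -1.362944)

∇f = (10x, 6y)
(x₁, y₁) = (0.5, -2) − 0.02·(5, -12) = (0.4, -1.76)
(x₂, y₂) = (0.4, -1.76) − 0.02·(4, -10.56) = (0.32, -1.5488)
(x₃, y₃) = (0.32, -1.5488) − 0.02·(3.2, -9.2928) = (0.256, -1.362944)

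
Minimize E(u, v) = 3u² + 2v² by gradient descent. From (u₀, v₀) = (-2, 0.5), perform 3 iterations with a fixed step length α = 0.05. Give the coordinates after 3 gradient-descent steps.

∇E = (6u, 4v)
Step 1: at (-2, 0.5), ∇E = (-12, 2) → (-2, 0.5) − 0.05·(-12, 2) = (-1.4, 0.4)
Step 2: at (-1.4, 0.4), ∇E = (-8.4, 1.6) → (-1.4, 0.4) − 0.05·(-8.4, 1.6) = (-0.98, 0.32)
Step 3: at (-0.98, 0.32), ∇E = (-5.88, 1.28) → (-0.98, 0.32) − 0.05·(-5.88, 1.28) = (-0.686, 0.256)

(-0.686, 0.256)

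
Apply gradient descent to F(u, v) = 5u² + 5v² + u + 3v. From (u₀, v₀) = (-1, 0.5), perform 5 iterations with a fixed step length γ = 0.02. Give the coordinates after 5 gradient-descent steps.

(-0.394912, -0.037856)

∇F = (10u + 1, 10v + 3)
(u₁, v₁) = (-1, 0.5) − 0.02·(-9, 8) = (-0.82, 0.34)
(u₂, v₂) = (-0.82, 0.34) − 0.02·(-7.2, 6.4) = (-0.676, 0.212)
(u₃, v₃) = (-0.676, 0.212) − 0.02·(-5.76, 5.12) = (-0.5608, 0.1096)
(u₄, v₄) = (-0.5608, 0.1096) − 0.02·(-4.608, 4.096) = (-0.46864, 0.02768)
(u₅, v₅) = (-0.46864, 0.02768) − 0.02·(-3.6864, 3.2768) = (-0.394912, -0.037856)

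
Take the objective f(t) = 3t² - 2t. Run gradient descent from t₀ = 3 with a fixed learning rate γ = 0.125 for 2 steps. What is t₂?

0.5

f′(t) = 6t - 2
Step 1: f′(3) = 16; t₁ = 3 − 0.125·16 = 1
Step 2: f′(1) = 4; t₂ = 1 − 0.125·4 = 0.5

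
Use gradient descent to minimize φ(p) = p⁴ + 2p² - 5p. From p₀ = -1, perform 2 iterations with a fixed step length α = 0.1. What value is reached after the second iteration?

0.6692

φ′(p) = 4p³ + 4p - 5
Step 1: φ′(-1) = -13; p₁ = -1 − 0.1·(-13) = 0.3
Step 2: φ′(0.3) = -3.692; p₂ = 0.3 − 0.1·(-3.692) = 0.6692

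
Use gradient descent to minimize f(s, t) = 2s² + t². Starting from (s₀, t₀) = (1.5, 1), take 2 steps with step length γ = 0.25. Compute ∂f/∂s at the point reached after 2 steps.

∇f = (4s, 2t)
(s₁, t₁) = (1.5, 1) − 0.25·(6, 2) = (0, 0.5)
(s₂, t₂) = (0, 0.5) − 0.25·(0, 1) = (0, 0.25)
∂f/∂s at (0, 0.25) = 0

0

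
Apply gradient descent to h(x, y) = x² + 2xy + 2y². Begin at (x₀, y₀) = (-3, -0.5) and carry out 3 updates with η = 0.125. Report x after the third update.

∇h = (2x + 2y, 2x + 4y)
Step 1: at (-3, -0.5), ∇h = (-7, -8) → (-3, -0.5) − 0.125·(-7, -8) = (-2.125, 0.5)
Step 2: at (-2.125, 0.5), ∇h = (-3.25, -2.25) → (-2.125, 0.5) − 0.125·(-3.25, -2.25) = (-1.71875, 0.78125)
Step 3: at (-1.71875, 0.78125), ∇h = (-1.875, -0.3125) → (-1.71875, 0.78125) − 0.125·(-1.875, -0.3125) = (-1.484375, 0.8203125)
x = -1.484375

-1.484375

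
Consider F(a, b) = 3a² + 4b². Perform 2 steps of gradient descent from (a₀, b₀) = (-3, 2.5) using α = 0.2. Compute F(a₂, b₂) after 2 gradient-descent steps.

∇F = (6a, 8b)
(a₁, b₁) = (-3, 2.5) − 0.2·(-18, 20) = (0.6, -1.5)
(a₂, b₂) = (0.6, -1.5) − 0.2·(3.6, -12) = (-0.12, 0.9)
F(-0.12, 0.9) = 3.2832

3.2832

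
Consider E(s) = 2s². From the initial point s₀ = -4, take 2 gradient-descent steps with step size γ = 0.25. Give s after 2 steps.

0

E′(s) = 4s
Step 1: E′(-4) = -16; s₁ = -4 − 0.25·(-16) = 0
Step 2: E′(0) = 0; s₂ = 0 − 0.25·0 = 0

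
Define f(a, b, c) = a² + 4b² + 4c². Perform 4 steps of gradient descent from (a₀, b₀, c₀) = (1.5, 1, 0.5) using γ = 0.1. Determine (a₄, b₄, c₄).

∇f = (2a, 8b, 8c)
Step 1: at (1.5, 1, 0.5), ∇f = (3, 8, 4) → (1.5, 1, 0.5) − 0.1·(3, 8, 4) = (1.2, 0.2, 0.1)
Step 2: at (1.2, 0.2, 0.1), ∇f = (2.4, 1.6, 0.8) → (1.2, 0.2, 0.1) − 0.1·(2.4, 1.6, 0.8) = (0.96, 0.04, 0.02)
Step 3: at (0.96, 0.04, 0.02), ∇f = (1.92, 0.32, 0.16) → (0.96, 0.04, 0.02) − 0.1·(1.92, 0.32, 0.16) = (0.768, 0.008, 0.004)
Step 4: at (0.768, 0.008, 0.004), ∇f = (1.536, 0.064, 0.032) → (0.768, 0.008, 0.004) − 0.1·(1.536, 0.064, 0.032) = (0.6144, 0.0016, 0.0008)

(0.6144, 0.0016, 0.0008)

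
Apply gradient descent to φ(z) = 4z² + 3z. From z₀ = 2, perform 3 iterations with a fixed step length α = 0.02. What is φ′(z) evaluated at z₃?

φ′(z) = 8z + 3
z₁ = 2 − 0.02·19 = 1.62
z₂ = 1.62 − 0.02·15.96 = 1.3008
z₃ = 1.3008 − 0.02·13.4064 = 1.032672
φ′(z) at (1.032672) = 11.261376

11.261376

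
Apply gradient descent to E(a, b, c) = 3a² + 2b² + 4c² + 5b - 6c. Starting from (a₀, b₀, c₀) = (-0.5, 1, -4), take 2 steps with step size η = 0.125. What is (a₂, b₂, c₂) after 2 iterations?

∇E = (6a, 4b + 5, 8c - 6)
(a₁, b₁, c₁) = (-0.5, 1, -4) − 0.125·(-3, 9, -38) = (-0.125, -0.125, 0.75)
(a₂, b₂, c₂) = (-0.125, -0.125, 0.75) − 0.125·(-0.75, 4.5, 0) = (-0.03125, -0.6875, 0.75)

(-0.03125, -0.6875, 0.75)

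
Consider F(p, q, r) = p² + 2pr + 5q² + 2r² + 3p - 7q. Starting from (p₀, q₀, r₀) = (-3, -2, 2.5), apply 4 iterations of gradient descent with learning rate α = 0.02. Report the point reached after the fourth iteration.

(-3.13319424, -0.40592, 2.22475904)

∇F = (2p + 2r + 3, 10q - 7, 2p + 4r)
(p₁, q₁, r₁) = (-3, -2, 2.5) − 0.02·(2, -27, 4) = (-3.04, -1.46, 2.42)
(p₂, q₂, r₂) = (-3.04, -1.46, 2.42) − 0.02·(1.76, -21.6, 3.6) = (-3.0752, -1.028, 2.348)
(p₃, q₃, r₃) = (-3.0752, -1.028, 2.348) − 0.02·(1.5456, -17.28, 3.2416) = (-3.106112, -0.6824, 2.283168)
(p₄, q₄, r₄) = (-3.106112, -0.6824, 2.283168) − 0.02·(1.354112, -13.824, 2.920448) = (-3.13319424, -0.40592, 2.22475904)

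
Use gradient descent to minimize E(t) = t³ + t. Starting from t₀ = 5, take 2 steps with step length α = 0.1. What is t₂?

-4.728

E′(t) = 3t² + 1
Step 1: E′(5) = 76; t₁ = 5 − 0.1·76 = -2.6
Step 2: E′(-2.6) = 21.28; t₂ = -2.6 − 0.1·21.28 = -4.728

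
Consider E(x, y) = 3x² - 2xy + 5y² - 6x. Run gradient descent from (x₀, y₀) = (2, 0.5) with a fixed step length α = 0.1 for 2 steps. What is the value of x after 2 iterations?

1.28

∇E = (6x - 2y - 6, -2x + 10y)
(x₁, y₁) = (2, 0.5) − 0.1·(5, 1) = (1.5, 0.4)
(x₂, y₂) = (1.5, 0.4) − 0.1·(2.2, 1) = (1.28, 0.3)
x = 1.28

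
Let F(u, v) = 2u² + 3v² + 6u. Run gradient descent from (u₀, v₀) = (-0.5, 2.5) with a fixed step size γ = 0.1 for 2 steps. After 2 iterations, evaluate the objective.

∇F = (4u + 6, 6v)
(u₁, v₁) = (-0.5, 2.5) − 0.1·(4, 15) = (-0.9, 1)
(u₂, v₂) = (-0.9, 1) − 0.1·(2.4, 6) = (-1.14, 0.4)
F(-1.14, 0.4) = -3.7608

-3.7608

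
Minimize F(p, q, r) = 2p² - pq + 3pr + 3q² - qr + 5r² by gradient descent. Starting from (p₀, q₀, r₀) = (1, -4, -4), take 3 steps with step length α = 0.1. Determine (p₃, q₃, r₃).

(0.63, -0.251, -0.327)

∇F = (4p - q + 3r, -p + 6q - r, 3p - q + 10r)
Step 1: at (1, -4, -4), ∇F = (-4, -21, -33) → (1, -4, -4) − 0.1·(-4, -21, -33) = (1.4, -1.9, -0.7)
Step 2: at (1.4, -1.9, -0.7), ∇F = (5.4, -12.1, -0.9) → (1.4, -1.9, -0.7) − 0.1·(5.4, -12.1, -0.9) = (0.86, -0.69, -0.61)
Step 3: at (0.86, -0.69, -0.61), ∇F = (2.3, -4.39, -2.83) → (0.86, -0.69, -0.61) − 0.1·(2.3, -4.39, -2.83) = (0.63, -0.251, -0.327)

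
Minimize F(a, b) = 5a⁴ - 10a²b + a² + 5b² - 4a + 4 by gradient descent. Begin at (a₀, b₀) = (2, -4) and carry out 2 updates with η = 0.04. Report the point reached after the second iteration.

∇F = (20a³ - 20ab + 2a - 4, -10a² + 10b)
(a₁, b₁) = (2, -4) − 0.04·(320, -80) = (-10.8, -0.8)
(a₂, b₂) = (-10.8, -0.8) − 0.04·(-25392.64, -1174.4) = (1004.9056, 46.176)

(1004.9056, 46.176)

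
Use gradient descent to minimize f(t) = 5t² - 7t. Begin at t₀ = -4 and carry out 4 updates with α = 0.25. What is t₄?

f′(t) = 10t - 7
t₁ = -4 − 0.25·(-47) = 7.75
t₂ = 7.75 − 0.25·70.5 = -9.875
t₃ = -9.875 − 0.25·(-105.75) = 16.5625
t₄ = 16.5625 − 0.25·158.625 = -23.09375

-23.09375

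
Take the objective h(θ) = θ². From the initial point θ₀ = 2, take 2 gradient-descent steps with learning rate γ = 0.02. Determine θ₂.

h′(θ) = 2θ
Step 1: h′(2) = 4; θ₁ = 2 − 0.02·4 = 1.92
Step 2: h′(1.92) = 3.84; θ₂ = 1.92 − 0.02·3.84 = 1.8432

1.8432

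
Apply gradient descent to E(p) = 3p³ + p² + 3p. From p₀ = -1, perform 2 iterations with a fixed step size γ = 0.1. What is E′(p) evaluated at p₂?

E′(p) = 9p² + 2p + 3
p₁ = -1 − 0.1·10 = -2
p₂ = -2 − 0.1·35 = -5.5
E′(p) at (-5.5) = 264.25

264.25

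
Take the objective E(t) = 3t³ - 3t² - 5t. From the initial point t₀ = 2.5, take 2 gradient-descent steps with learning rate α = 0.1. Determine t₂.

E′(t) = 9t² - 6t - 5
Step 1: E′(2.5) = 36.25; t₁ = 2.5 − 0.1·36.25 = -1.125
Step 2: E′(-1.125) = 13.140625; t₂ = -1.125 − 0.1·13.140625 = -2.4390625

-2.4390625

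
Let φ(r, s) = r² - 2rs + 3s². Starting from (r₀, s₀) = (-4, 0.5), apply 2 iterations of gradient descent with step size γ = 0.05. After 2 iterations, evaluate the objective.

8.2003

∇φ = (2r - 2s, -2r + 6s)
(r₁, s₁) = (-4, 0.5) − 0.05·(-9, 11) = (-3.55, -0.05)
(r₂, s₂) = (-3.55, -0.05) − 0.05·(-7, 6.8) = (-3.2, -0.39)
φ(-3.2, -0.39) = 8.2003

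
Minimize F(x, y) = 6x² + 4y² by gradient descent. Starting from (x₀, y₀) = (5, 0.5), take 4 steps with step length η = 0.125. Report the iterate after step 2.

(1.25, 0)

∇F = (12x, 8y)
(x₁, y₁) = (5, 0.5) − 0.125·(60, 4) = (-2.5, 0)
(x₂, y₂) = (-2.5, 0) − 0.125·(-30, 0) = (1.25, 0)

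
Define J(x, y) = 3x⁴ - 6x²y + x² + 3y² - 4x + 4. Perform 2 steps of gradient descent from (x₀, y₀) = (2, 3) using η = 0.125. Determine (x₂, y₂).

(-4.375, 1.6875)

∇J = (12x³ - 12xy + 2x - 4, -6x² + 6y)
Step 1: at (2, 3), ∇J = (24, -6) → (2, 3) − 0.125·(24, -6) = (-1, 3.75)
Step 2: at (-1, 3.75), ∇J = (27, 16.5) → (-1, 3.75) − 0.125·(27, 16.5) = (-4.375, 1.6875)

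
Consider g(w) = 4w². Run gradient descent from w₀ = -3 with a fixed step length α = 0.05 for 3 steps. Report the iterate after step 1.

-1.8

g′(w) = 8w
w₁ = -3 − 0.05·(-24) = -1.8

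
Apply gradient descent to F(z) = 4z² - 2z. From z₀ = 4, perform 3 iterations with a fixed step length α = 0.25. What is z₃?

F′(z) = 8z - 2
z₁ = 4 − 0.25·30 = -3.5
z₂ = -3.5 − 0.25·(-30) = 4
z₃ = 4 − 0.25·30 = -3.5

-3.5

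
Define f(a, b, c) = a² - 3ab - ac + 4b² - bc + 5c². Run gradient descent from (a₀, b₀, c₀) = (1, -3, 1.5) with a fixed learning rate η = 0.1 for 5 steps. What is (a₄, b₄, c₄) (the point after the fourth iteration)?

(-0.03045, -0.01315, -0.0047)

∇f = (2a - 3b - c, -3a + 8b - c, -a - b + 10c)
(a₁, b₁, c₁) = (1, -3, 1.5) − 0.1·(9.5, -28.5, 17) = (0.05, -0.15, -0.2)
(a₂, b₂, c₂) = (0.05, -0.15, -0.2) − 0.1·(0.75, -1.15, -1.9) = (-0.025, -0.035, -0.01)
(a₃, b₃, c₃) = (-0.025, -0.035, -0.01) − 0.1·(0.065, -0.195, -0.04) = (-0.0315, -0.0155, -0.006)
(a₄, b₄, c₄) = (-0.0315, -0.0155, -0.006) − 0.1·(-0.0105, -0.0235, -0.013) = (-0.03045, -0.01315, -0.0047)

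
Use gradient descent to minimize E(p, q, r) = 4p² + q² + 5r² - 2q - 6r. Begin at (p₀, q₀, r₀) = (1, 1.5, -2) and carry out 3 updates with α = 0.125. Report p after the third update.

0

∇E = (8p, 2q - 2, 10r - 6)
(p₁, q₁, r₁) = (1, 1.5, -2) − 0.125·(8, 1, -26) = (0, 1.375, 1.25)
(p₂, q₂, r₂) = (0, 1.375, 1.25) − 0.125·(0, 0.75, 6.5) = (0, 1.28125, 0.4375)
(p₃, q₃, r₃) = (0, 1.28125, 0.4375) − 0.125·(0, 0.5625, -1.625) = (0, 1.2109375, 0.640625)
p = 0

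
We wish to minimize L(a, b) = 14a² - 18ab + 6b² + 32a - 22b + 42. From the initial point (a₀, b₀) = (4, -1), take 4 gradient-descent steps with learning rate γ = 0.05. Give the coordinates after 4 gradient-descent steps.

(3.8227, -0.7439)

∇L = (28a - 18b + 32, -18a + 12b - 22)
Step 1: at (4, -1), ∇L = (162, -106) → (4, -1) − 0.05·(162, -106) = (-4.1, 4.3)
Step 2: at (-4.1, 4.3), ∇L = (-160.2, 103.4) → (-4.1, 4.3) − 0.05·(-160.2, 103.4) = (3.91, -0.87)
Step 3: at (3.91, -0.87), ∇L = (157.14, -102.82) → (3.91, -0.87) − 0.05·(157.14, -102.82) = (-3.947, 4.271)
Step 4: at (-3.947, 4.271), ∇L = (-155.394, 100.298) → (-3.947, 4.271) − 0.05·(-155.394, 100.298) = (3.8227, -0.7439)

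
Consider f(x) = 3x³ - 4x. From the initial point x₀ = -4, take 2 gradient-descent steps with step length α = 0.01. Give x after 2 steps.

-7.9844

f′(x) = 9x² - 4
x₁ = -4 − 0.01·140 = -5.4
x₂ = -5.4 − 0.01·258.44 = -7.9844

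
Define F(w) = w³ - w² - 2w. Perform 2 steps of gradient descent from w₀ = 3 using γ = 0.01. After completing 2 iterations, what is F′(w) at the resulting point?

F′(w) = 3w² - 2w - 2
w₁ = 3 − 0.01·19 = 2.81
w₂ = 2.81 − 0.01·16.0683 = 2.649317
F′(w) at (2.649317) = 13.758007699467

13.758007699467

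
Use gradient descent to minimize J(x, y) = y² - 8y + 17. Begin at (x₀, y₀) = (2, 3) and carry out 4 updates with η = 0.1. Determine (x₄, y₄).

(2, 3.5904)

∇J = (0, 2y - 8)
(x₁, y₁) = (2, 3) − 0.1·(0, -2) = (2, 3.2)
(x₂, y₂) = (2, 3.2) − 0.1·(0, -1.6) = (2, 3.36)
(x₃, y₃) = (2, 3.36) − 0.1·(0, -1.28) = (2, 3.488)
(x₄, y₄) = (2, 3.488) − 0.1·(0, -1.024) = (2, 3.5904)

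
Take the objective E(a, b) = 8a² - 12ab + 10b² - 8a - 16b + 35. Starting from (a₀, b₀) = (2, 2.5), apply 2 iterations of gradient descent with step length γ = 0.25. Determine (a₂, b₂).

∇E = (16a - 12b - 8, -12a + 20b - 16)
Step 1: at (2, 2.5), ∇E = (-6, 10) → (2, 2.5) − 0.25·(-6, 10) = (3.5, 0)
Step 2: at (3.5, 0), ∇E = (48, -58) → (3.5, 0) − 0.25·(48, -58) = (-8.5, 14.5)

(-8.5, 14.5)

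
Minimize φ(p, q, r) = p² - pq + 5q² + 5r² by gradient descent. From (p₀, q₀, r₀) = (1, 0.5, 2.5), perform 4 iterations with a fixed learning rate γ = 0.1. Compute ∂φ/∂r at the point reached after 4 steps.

0

∇φ = (2p - q, -p + 10q, 10r)
Step 1: at (1, 0.5, 2.5), ∇φ = (1.5, 4, 25) → (1, 0.5, 2.5) − 0.1·(1.5, 4, 25) = (0.85, 0.1, 0)
Step 2: at (0.85, 0.1, 0), ∇φ = (1.6, 0.15, 0) → (0.85, 0.1, 0) − 0.1·(1.6, 0.15, 0) = (0.69, 0.085, 0)
Step 3: at (0.69, 0.085, 0), ∇φ = (1.295, 0.16, 0) → (0.69, 0.085, 0) − 0.1·(1.295, 0.16, 0) = (0.5605, 0.069, 0)
Step 4: at (0.5605, 0.069, 0), ∇φ = (1.052, 0.1295, 0) → (0.5605, 0.069, 0) − 0.1·(1.052, 0.1295, 0) = (0.4553, 0.05605, 0)
∂φ/∂r at (0.4553, 0.05605, 0) = 0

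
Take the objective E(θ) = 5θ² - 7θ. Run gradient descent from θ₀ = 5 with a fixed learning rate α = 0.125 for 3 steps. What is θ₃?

E′(θ) = 10θ - 7
θ₁ = 5 − 0.125·43 = -0.375
θ₂ = -0.375 − 0.125·(-10.75) = 0.96875
θ₃ = 0.96875 − 0.125·2.6875 = 0.6328125

0.6328125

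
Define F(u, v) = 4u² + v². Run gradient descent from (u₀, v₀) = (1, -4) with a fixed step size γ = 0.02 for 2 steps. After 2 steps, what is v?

-3.6864

∇F = (8u, 2v)
(u₁, v₁) = (1, -4) − 0.02·(8, -8) = (0.84, -3.84)
(u₂, v₂) = (0.84, -3.84) − 0.02·(6.72, -7.68) = (0.7056, -3.6864)
v = -3.6864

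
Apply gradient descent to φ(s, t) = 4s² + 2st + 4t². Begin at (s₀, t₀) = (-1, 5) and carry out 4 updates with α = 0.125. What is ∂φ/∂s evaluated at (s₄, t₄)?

∇φ = (8s + 2t, 2s + 8t)
(s₁, t₁) = (-1, 5) − 0.125·(2, 38) = (-1.25, 0.25)
(s₂, t₂) = (-1.25, 0.25) − 0.125·(-9.5, -0.5) = (-0.0625, 0.3125)
(s₃, t₃) = (-0.0625, 0.3125) − 0.125·(0.125, 2.375) = (-0.078125, 0.015625)
(s₄, t₄) = (-0.078125, 0.015625) − 0.125·(-0.59375, -0.03125) = (-0.00390625, 0.01953125)
∂φ/∂s at (-0.00390625, 0.01953125) = 0.0078125

0.0078125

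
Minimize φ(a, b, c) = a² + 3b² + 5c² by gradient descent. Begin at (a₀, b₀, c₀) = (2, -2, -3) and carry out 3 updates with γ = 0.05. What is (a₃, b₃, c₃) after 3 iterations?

∇φ = (2a, 6b, 10c)
(a₁, b₁, c₁) = (2, -2, -3) − 0.05·(4, -12, -30) = (1.8, -1.4, -1.5)
(a₂, b₂, c₂) = (1.8, -1.4, -1.5) − 0.05·(3.6, -8.4, -15) = (1.62, -0.98, -0.75)
(a₃, b₃, c₃) = (1.62, -0.98, -0.75) − 0.05·(3.24, -5.88, -7.5) = (1.458, -0.686, -0.375)

(1.458, -0.686, -0.375)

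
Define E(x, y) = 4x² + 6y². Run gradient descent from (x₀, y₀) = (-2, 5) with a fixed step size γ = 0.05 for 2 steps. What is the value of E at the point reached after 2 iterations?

∇E = (8x, 12y)
(x₁, y₁) = (-2, 5) − 0.05·(-16, 60) = (-1.2, 2)
(x₂, y₂) = (-1.2, 2) − 0.05·(-9.6, 24) = (-0.72, 0.8)
E(-0.72, 0.8) = 5.9136

5.9136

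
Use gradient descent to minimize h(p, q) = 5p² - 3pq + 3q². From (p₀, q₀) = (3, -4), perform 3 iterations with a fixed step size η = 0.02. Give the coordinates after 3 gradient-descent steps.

∇h = (10p - 3q, -3p + 6q)
Step 1: at (3, -4), ∇h = (42, -33) → (3, -4) − 0.02·(42, -33) = (2.16, -3.34)
Step 2: at (2.16, -3.34), ∇h = (31.62, -26.52) → (2.16, -3.34) − 0.02·(31.62, -26.52) = (1.5276, -2.8096)
Step 3: at (1.5276, -2.8096), ∇h = (23.7048, -21.4404) → (1.5276, -2.8096) − 0.02·(23.7048, -21.4404) = (1.053504, -2.380792)

(1.053504, -2.380792)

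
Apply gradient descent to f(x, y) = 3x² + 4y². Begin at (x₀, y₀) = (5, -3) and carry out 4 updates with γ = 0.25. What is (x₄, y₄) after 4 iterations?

(0.3125, -3)

∇f = (6x, 8y)
(x₁, y₁) = (5, -3) − 0.25·(30, -24) = (-2.5, 3)
(x₂, y₂) = (-2.5, 3) − 0.25·(-15, 24) = (1.25, -3)
(x₃, y₃) = (1.25, -3) − 0.25·(7.5, -24) = (-0.625, 3)
(x₄, y₄) = (-0.625, 3) − 0.25·(-3.75, 24) = (0.3125, -3)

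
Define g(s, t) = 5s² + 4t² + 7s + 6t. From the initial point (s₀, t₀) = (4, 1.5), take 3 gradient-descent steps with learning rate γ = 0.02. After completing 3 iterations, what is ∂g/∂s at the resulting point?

24.064

∇g = (10s + 7, 8t + 6)
Step 1: at (4, 1.5), ∇g = (47, 18) → (4, 1.5) − 0.02·(47, 18) = (3.06, 1.14)
Step 2: at (3.06, 1.14), ∇g = (37.6, 15.12) → (3.06, 1.14) − 0.02·(37.6, 15.12) = (2.308, 0.8376)
Step 3: at (2.308, 0.8376), ∇g = (30.08, 12.7008) → (2.308, 0.8376) − 0.02·(30.08, 12.7008) = (1.7064, 0.583584)
∂g/∂s at (1.7064, 0.583584) = 24.064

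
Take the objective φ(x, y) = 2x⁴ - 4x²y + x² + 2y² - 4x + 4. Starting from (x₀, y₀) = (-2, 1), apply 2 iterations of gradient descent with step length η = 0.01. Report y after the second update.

∇φ = (8x³ - 8xy + 2x - 4, -4x² + 4y)
Step 1: at (-2, 1), ∇φ = (-56, -12) → (-2, 1) − 0.01·(-56, -12) = (-1.44, 1.12)
Step 2: at (-1.44, 1.12), ∇φ = (-17.865472, -3.8144) → (-1.44, 1.12) − 0.01·(-17.865472, -3.8144) = (-1.26134528, 1.158144)
y = 1.158144

1.158144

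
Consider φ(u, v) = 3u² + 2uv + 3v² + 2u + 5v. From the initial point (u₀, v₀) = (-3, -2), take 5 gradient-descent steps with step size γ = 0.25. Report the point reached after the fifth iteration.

∇φ = (6u + 2v + 2, 2u + 6v + 5)
(u₁, v₁) = (-3, -2) − 0.25·(-20, -13) = (2, 1.25)
(u₂, v₂) = (2, 1.25) − 0.25·(16.5, 16.5) = (-2.125, -2.875)
(u₃, v₃) = (-2.125, -2.875) − 0.25·(-16.5, -16.5) = (2, 1.25)
(u₄, v₄) = (2, 1.25) − 0.25·(16.5, 16.5) = (-2.125, -2.875)
(u₅, v₅) = (-2.125, -2.875) − 0.25·(-16.5, -16.5) = (2, 1.25)

(2, 1.25)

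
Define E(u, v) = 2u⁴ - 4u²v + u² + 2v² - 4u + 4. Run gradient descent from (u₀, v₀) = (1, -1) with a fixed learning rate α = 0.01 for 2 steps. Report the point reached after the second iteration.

∇E = (8u³ - 8uv + 2u - 4, -4u² + 4v)
(u₁, v₁) = (1, -1) − 0.01·(14, -8) = (0.86, -0.92)
(u₂, v₂) = (0.86, -0.92) − 0.01·(9.138048, -6.6384) = (0.76861952, -0.853616)

(0.76861952, -0.853616)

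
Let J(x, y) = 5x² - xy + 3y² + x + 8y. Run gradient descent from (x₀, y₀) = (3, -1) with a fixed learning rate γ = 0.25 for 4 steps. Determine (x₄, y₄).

(17.39453125, -5.4921875)

∇J = (10x - y + 1, -x + 6y + 8)
(x₁, y₁) = (3, -1) − 0.25·(32, -1) = (-5, -0.75)
(x₂, y₂) = (-5, -0.75) − 0.25·(-48.25, 8.5) = (7.0625, -2.875)
(x₃, y₃) = (7.0625, -2.875) − 0.25·(74.5, -16.3125) = (-11.5625, 1.203125)
(x₄, y₄) = (-11.5625, 1.203125) − 0.25·(-115.828125, 26.78125) = (17.39453125, -5.4921875)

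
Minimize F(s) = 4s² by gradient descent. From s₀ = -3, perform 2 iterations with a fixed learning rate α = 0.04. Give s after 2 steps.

F′(s) = 8s
s₁ = -3 − 0.04·(-24) = -2.04
s₂ = -2.04 − 0.04·(-16.32) = -1.3872

-1.3872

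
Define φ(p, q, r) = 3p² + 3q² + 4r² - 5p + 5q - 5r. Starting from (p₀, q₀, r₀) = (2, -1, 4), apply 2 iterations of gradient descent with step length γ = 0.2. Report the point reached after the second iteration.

∇φ = (6p - 5, 6q + 5, 8r - 5)
(p₁, q₁, r₁) = (2, -1, 4) − 0.2·(7, -1, 27) = (0.6, -0.8, -1.4)
(p₂, q₂, r₂) = (0.6, -0.8, -1.4) − 0.2·(-1.4, 0.2, -16.2) = (0.88, -0.84, 1.84)

(0.88, -0.84, 1.84)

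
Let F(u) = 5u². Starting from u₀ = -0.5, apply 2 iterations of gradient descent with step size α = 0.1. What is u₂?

F′(u) = 10u
u₁ = -0.5 − 0.1·(-5) = 0
u₂ = 0 − 0.1·0 = 0

0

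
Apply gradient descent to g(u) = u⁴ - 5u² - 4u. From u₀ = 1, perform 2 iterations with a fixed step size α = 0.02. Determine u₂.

g′(u) = 4u³ - 10u - 4
u₁ = 1 − 0.02·(-10) = 1.2
u₂ = 1.2 − 0.02·(-9.088) = 1.38176

1.38176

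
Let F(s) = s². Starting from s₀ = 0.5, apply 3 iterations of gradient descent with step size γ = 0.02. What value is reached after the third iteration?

0.442368

F′(s) = 2s
Step 1: F′(0.5) = 1; s₁ = 0.5 − 0.02·1 = 0.48
Step 2: F′(0.48) = 0.96; s₂ = 0.48 − 0.02·0.96 = 0.4608
Step 3: F′(0.4608) = 0.9216; s₃ = 0.4608 − 0.02·0.9216 = 0.442368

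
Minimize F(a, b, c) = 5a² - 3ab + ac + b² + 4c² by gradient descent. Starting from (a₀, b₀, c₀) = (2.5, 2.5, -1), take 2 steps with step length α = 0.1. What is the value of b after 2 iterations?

∇F = (10a - 3b + c, -3a + 2b, a + 8c)
(a₁, b₁, c₁) = (2.5, 2.5, -1) − 0.1·(16.5, -2.5, -5.5) = (0.85, 2.75, -0.45)
(a₂, b₂, c₂) = (0.85, 2.75, -0.45) − 0.1·(-0.2, 2.95, -2.75) = (0.87, 2.455, -0.175)
b = 2.455

2.455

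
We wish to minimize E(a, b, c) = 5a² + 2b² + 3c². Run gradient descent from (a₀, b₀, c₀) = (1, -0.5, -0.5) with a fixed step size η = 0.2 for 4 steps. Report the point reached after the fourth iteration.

(1, -0.0008, -0.0008)

∇E = (10a, 4b, 6c)
Step 1: at (1, -0.5, -0.5), ∇E = (10, -2, -3) → (1, -0.5, -0.5) − 0.2·(10, -2, -3) = (-1, -0.1, 0.1)
Step 2: at (-1, -0.1, 0.1), ∇E = (-10, -0.4, 0.6) → (-1, -0.1, 0.1) − 0.2·(-10, -0.4, 0.6) = (1, -0.02, -0.02)
Step 3: at (1, -0.02, -0.02), ∇E = (10, -0.08, -0.12) → (1, -0.02, -0.02) − 0.2·(10, -0.08, -0.12) = (-1, -0.004, 0.004)
Step 4: at (-1, -0.004, 0.004), ∇E = (-10, -0.016, 0.024) → (-1, -0.004, 0.004) − 0.2·(-10, -0.016, 0.024) = (1, -0.0008, -0.0008)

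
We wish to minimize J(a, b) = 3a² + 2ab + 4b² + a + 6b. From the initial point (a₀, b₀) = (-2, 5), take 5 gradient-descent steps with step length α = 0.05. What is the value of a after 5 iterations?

-0.869195

∇J = (6a + 2b + 1, 2a + 8b + 6)
(a₁, b₁) = (-2, 5) − 0.05·(-1, 42) = (-1.95, 2.9)
(a₂, b₂) = (-1.95, 2.9) − 0.05·(-4.9, 25.3) = (-1.705, 1.635)
(a₃, b₃) = (-1.705, 1.635) − 0.05·(-5.96, 15.67) = (-1.407, 0.8515)
(a₄, b₄) = (-1.407, 0.8515) − 0.05·(-5.739, 9.998) = (-1.12005, 0.3516)
(a₅, b₅) = (-1.12005, 0.3516) − 0.05·(-5.0171, 6.5727) = (-0.869195, 0.022965)
a = -0.869195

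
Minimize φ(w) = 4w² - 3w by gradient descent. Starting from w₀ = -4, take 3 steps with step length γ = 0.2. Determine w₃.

1.32

φ′(w) = 8w - 3
w₁ = -4 − 0.2·(-35) = 3
w₂ = 3 − 0.2·21 = -1.2
w₃ = -1.2 − 0.2·(-12.6) = 1.32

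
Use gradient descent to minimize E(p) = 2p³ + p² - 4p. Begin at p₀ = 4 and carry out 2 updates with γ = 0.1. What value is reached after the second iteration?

-26

E′(p) = 6p² + 2p - 4
p₁ = 4 − 0.1·100 = -6
p₂ = -6 − 0.1·200 = -26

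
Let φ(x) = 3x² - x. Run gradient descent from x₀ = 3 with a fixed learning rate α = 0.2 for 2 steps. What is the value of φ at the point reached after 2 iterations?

-0.0448

φ′(x) = 6x - 1
Step 1: φ′(3) = 17; x₁ = 3 − 0.2·17 = -0.4
Step 2: φ′(-0.4) = -3.4; x₂ = -0.4 − 0.2·(-3.4) = 0.28
φ(0.28) = -0.0448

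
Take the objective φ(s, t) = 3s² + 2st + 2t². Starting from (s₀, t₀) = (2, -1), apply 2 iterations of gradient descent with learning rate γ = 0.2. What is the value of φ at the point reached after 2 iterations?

0.4

∇φ = (6s + 2t, 2s + 4t)
Step 1: at (2, -1), ∇φ = (10, 0) → (2, -1) − 0.2·(10, 0) = (0, -1)
Step 2: at (0, -1), ∇φ = (-2, -4) → (0, -1) − 0.2·(-2, -4) = (0.4, -0.2)
φ(0.4, -0.2) = 0.4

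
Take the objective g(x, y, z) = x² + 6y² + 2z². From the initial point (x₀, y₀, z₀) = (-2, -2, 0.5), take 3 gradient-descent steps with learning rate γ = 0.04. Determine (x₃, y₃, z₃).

(-1.557376, -0.281216, 0.296352)

∇g = (2x, 12y, 4z)
Step 1: at (-2, -2, 0.5), ∇g = (-4, -24, 2) → (-2, -2, 0.5) − 0.04·(-4, -24, 2) = (-1.84, -1.04, 0.42)
Step 2: at (-1.84, -1.04, 0.42), ∇g = (-3.68, -12.48, 1.68) → (-1.84, -1.04, 0.42) − 0.04·(-3.68, -12.48, 1.68) = (-1.6928, -0.5408, 0.3528)
Step 3: at (-1.6928, -0.5408, 0.3528), ∇g = (-3.3856, -6.4896, 1.4112) → (-1.6928, -0.5408, 0.3528) − 0.04·(-3.3856, -6.4896, 1.4112) = (-1.557376, -0.281216, 0.296352)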